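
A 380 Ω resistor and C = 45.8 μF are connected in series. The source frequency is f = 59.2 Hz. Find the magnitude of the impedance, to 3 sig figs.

ω = 2πf = 372.0 rad/s
X_C = 1/(ωC) = 58.7 Ω
Z = 380 − j58.7 Ω
|Z| = √(380² + 58.7²) = 385 Ω

385 Ω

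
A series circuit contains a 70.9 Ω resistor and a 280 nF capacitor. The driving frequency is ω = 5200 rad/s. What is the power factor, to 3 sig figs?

X_C = 1/(ωC) = 687 Ω
Z = 70.9 − j687 Ω
|Z| = √(70.9² + 687²) = 690 Ω
∠Z = arctan(-687/70.9) = -84.1°
cos φ = cos(-84.1°) = 0.103

0.103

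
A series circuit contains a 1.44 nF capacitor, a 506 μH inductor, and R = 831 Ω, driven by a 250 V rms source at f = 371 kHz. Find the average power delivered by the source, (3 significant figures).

ω = 2πf = 2.331e+06 rad/s
X_L = ωL = 1180 Ω
X_C = 1/(ωC) = 298 Ω
Net reactance X = X_L − X_C = 882 Ω
Z = 831 + j882 Ω
|Z| = √(831² + 882²) = 1210 Ω
∠Z = arctan(882/831) = 46.7°
I = V/|Z| = 206 mA
P = VI cos φ = 250 × 0.206 × cos(46.7°) = 35.4 W

35.4 W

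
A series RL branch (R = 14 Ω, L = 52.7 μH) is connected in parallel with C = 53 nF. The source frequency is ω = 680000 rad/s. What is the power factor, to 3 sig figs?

X_L = ωL = 35.8 Ω
X_C = 1/(ωC) = 27.7 Ω
Branch 1 (R+jX_L): Z₁ = 14.0 + j35.8 Ω, |Z₁| = 38.5 Ω
Branch 2 (−jX_C): Z₂ = −j27.7 Ω
Parallel: Z = Z₁Z₂/(Z₁+Z₂), |Z| = 66.0 Ω, ∠Z = -51.4°
cos φ = cos(-51.4°) = 0.624

0.624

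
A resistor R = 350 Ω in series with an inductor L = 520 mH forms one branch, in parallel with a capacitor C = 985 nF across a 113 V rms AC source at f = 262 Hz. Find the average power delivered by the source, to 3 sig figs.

5.23 W

ω = 2πf = 1646 rad/s
X_L = ωL = 856 Ω
X_C = 1/(ωC) = 617 Ω
Branch 1 (R+jX_L): Z₁ = 350 + j856 Ω, |Z₁| = 925 Ω
Branch 2 (−jX_C): Z₂ = −j617 Ω
Parallel: Z = Z₁Z₂/(Z₁+Z₂), |Z| = 1350 Ω, ∠Z = -56.6°
I = V/|Z| = 84.0 mA
P = VI cos φ = 113 × 0.0840 × cos(-56.6°) = 5.23 W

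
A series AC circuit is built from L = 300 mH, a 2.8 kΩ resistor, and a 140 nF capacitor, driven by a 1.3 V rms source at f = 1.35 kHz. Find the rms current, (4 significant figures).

396.7 μA

ω = 2πf = 8482 rad/s
X_L = ωL = 2545 Ω
X_C = 1/(ωC) = 842.1 Ω
Net reactance X = X_L − X_C = 1703 Ω
Z = 2800 + j1703 Ω
|Z| = √(2800² + 1703²) = 3277 Ω
I = V/|Z| = 1.3/3277 = 396.7 μA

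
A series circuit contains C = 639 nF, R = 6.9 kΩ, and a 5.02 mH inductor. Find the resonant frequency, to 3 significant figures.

ω₀ = 1/√(LC) = 1/√(0.00502 × 6.39e-07) = 17660 rad/s
f₀ = ω₀/(2π) = 2.81 kHz

2.81 kHz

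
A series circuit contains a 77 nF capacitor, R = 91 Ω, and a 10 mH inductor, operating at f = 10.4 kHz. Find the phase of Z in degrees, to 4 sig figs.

78.68°

ω = 2πf = 65350 rad/s
X_L = ωL = 653.5 Ω
X_C = 1/(ωC) = 198.7 Ω
Net reactance X = X_L − X_C = 454.7 Ω
Z = 91.00 + j454.7 Ω
|Z| = √(91.00² + 454.7²) = 463.7 Ω
∠Z = arctan(454.7/91.00) = 78.68°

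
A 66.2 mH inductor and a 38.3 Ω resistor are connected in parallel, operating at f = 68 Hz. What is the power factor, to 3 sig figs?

0.594

ω = 2πf = 427.3 rad/s
X_L = ωL = 28.3 Ω
Parallel: admittances add. Y = 1/R + 1/(jωL)
Y = (0.0261 − j0.0354) S
|Y| = 0.0440 S → |Z| = 1/|Y| = 22.8 Ω, ∠Z = −∠Y = 53.6°
cos φ = cos(53.6°) = 0.594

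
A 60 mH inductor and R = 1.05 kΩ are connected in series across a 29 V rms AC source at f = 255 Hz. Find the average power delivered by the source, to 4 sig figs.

ω = 2πf = 1602 rad/s
X_L = ωL = 96.13 Ω
Z = 1050 + j96.13 Ω
|Z| = √(1050² + 96.13²) = 1054 Ω
∠Z = arctan(96.13/1050) = 5.231°
I = V/|Z| = 27.50 mA
P = VI cos φ = 29 × 0.02750 × cos(5.231°) = 794.3 mW

794.3 mW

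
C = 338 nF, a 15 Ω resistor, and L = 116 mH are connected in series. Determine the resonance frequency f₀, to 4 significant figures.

803.8 Hz

ω₀ = 1/√(LC) = 1/√(0.116 × 3.38e-07) = 5050 rad/s
f₀ = ω₀/(2π) = 803.8 Hz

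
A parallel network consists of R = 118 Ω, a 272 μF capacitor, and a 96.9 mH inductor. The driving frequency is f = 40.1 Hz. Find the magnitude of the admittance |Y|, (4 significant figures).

ω = 2πf = 252.0 rad/s
X_L = ωL = 24.41 Ω
X_C = 1/(ωC) = 14.59 Ω
Parallel: admittances add. Y = 1/R + 1/(jωL) + jωC
Y = (0.008475 + j0.02757) S
|Y| = 0.02885 S → |Z| = 1/|Y| = 34.67 Ω, ∠Z = −∠Y = -72.91°

28.85 mS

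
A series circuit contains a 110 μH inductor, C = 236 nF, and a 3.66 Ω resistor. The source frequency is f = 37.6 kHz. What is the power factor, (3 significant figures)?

0.414

ω = 2πf = 236200 rad/s
X_L = ωL = 26.0 Ω
X_C = 1/(ωC) = 17.9 Ω
Net reactance X = X_L − X_C = 8.05 Ω
Z = 3.66 + j8.05 Ω
|Z| = √(3.66² + 8.05²) = 8.84 Ω
∠Z = arctan(8.05/3.66) = 65.6°
cos φ = cos(65.6°) = 0.414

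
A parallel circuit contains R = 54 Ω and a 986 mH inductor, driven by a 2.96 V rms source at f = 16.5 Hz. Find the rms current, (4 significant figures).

ω = 2πf = 103.7 rad/s
X_L = ωL = 102.2 Ω
Parallel: admittances add. Y = 1/R + 1/(jωL)
Y = (0.01852 − j0.009783) S
|Y| = 0.02094 S → |Z| = 1/|Y| = 47.75 Ω, ∠Z = −∠Y = 27.85°
I = V/|Z| = 2.96/47.75 = 61.99 mA

61.99 mA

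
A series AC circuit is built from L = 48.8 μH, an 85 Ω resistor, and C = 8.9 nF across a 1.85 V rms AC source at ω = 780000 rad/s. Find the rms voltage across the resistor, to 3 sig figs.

X_L = ωL = 38.1 Ω
X_C = 1/(ωC) = 144 Ω
Net reactance X = X_L − X_C = -106 Ω
Z = 85.0 − j106 Ω
|Z| = √(85.0² + 106²) = 136 Ω
I = V/|Z| = 13.6 mA
V_R = I·|Z_R| = 0.0136 × 85.0 = 1.16 V

1.16 V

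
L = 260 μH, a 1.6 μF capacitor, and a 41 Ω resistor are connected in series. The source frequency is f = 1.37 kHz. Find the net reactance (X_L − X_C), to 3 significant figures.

-70.4 Ω

ω = 2πf = 8608 rad/s
X_L = ωL = 2.24 Ω
X_C = 1/(ωC) = 72.6 Ω
X = 2.24 − 72.6 = -70.4 Ω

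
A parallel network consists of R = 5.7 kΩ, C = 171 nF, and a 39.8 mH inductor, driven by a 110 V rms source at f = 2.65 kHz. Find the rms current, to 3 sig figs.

148 mA

ω = 2πf = 16650 rad/s
X_L = ωL = 663 Ω
X_C = 1/(ωC) = 351 Ω
Parallel: admittances add. Y = 1/R + 1/(jωL) + jωC
Y = (0.000175 + j0.00134) S
|Y| = 0.00135 S → |Z| = 1/|Y| = 741 Ω, ∠Z = −∠Y = -82.5°
I = V/|Z| = 110/741 = 148 mA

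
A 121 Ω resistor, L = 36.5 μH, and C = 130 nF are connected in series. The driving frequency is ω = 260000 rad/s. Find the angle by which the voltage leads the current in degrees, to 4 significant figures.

-9.430°

X_L = ωL = 9.490 Ω
X_C = 1/(ωC) = 29.59 Ω
Net reactance X = X_L − X_C = -20.10 Ω
Z = 121.0 − j20.10 Ω
|Z| = √(121.0² + 20.10²) = 122.7 Ω
∠Z = arctan(-20.10/121.0) = -9.430°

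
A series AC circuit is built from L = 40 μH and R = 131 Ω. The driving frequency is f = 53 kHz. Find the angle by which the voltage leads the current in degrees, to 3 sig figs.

5.81°

ω = 2πf = 333000 rad/s
X_L = ωL = 13.3 Ω
Z = 131 + j13.3 Ω
|Z| = √(131² + 13.3²) = 132 Ω
∠Z = arctan(13.3/131) = 5.81°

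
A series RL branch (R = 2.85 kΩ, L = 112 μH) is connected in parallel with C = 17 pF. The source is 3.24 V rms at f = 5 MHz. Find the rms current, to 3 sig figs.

1.26 mA

ω = 2πf = 3.142e+07 rad/s
X_L = ωL = 3520 Ω
X_C = 1/(ωC) = 1870 Ω
Branch 1 (R+jX_L): Z₁ = 2850 + j3520 Ω, |Z₁| = 4530 Ω
Branch 2 (−jX_C): Z₂ = −j1870 Ω
Parallel: Z = Z₁Z₂/(Z₁+Z₂), |Z| = 2580 Ω, ∠Z = -69.0°
I = V/|Z| = 3.24/2580 = 1.26 mA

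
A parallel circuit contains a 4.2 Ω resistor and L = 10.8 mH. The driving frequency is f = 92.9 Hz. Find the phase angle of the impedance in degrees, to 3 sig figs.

33.7°

ω = 2πf = 583.7 rad/s
X_L = ωL = 6.30 Ω
Parallel: admittances add. Y = 1/R + 1/(jωL)
Y = (0.238 − j0.159) S
|Y| = 0.286 S → |Z| = 1/|Y| = 3.50 Ω, ∠Z = −∠Y = 33.7°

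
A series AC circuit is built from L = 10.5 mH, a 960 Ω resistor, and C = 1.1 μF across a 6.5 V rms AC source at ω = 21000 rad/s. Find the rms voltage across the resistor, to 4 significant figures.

6.392 V

X_L = ωL = 220.5 Ω
X_C = 1/(ωC) = 43.29 Ω
Net reactance X = X_L − X_C = 177.2 Ω
Z = 960.0 + j177.2 Ω
|Z| = √(960.0² + 177.2²) = 976.2 Ω
I = V/|Z| = 6.658 mA
V_R = I·|Z_R| = 0.006658 × 960.0 = 6.392 V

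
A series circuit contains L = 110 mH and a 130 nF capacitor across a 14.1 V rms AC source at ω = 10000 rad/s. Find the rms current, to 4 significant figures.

X_L = ωL = 1100 Ω
X_C = 1/(ωC) = 769.2 Ω
Net reactance X = X_L − X_C = 330.8 Ω
Z = j330.8 Ω
|Z| = √(0² + 330.8²) = 330.8 Ω
I = V/|Z| = 14.1/330.8 = 42.63 mA

42.63 mA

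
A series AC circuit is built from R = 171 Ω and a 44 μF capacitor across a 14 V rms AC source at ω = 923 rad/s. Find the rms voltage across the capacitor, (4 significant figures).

X_C = 1/(ωC) = 24.62 Ω
Z = 171.0 − j24.62 Ω
|Z| = √(171.0² + 24.62²) = 172.8 Ω
I = V/|Z| = 81.04 mA
V_C = I·|Z_C| = 0.08104 × 24.62 = 1.995 V

1.995 V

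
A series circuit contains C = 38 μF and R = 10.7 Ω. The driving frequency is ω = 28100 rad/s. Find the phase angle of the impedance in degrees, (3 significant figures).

X_C = 1/(ωC) = 0.937 Ω
Z = 10.7 − j0.937 Ω
|Z| = √(10.7² + 0.937²) = 10.7 Ω
∠Z = arctan(-0.937/10.7) = -5.00°

-5.00°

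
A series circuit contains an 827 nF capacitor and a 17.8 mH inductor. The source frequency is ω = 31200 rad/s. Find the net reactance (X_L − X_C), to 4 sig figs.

X_L = ωL = 555.4 Ω
X_C = 1/(ωC) = 38.76 Ω
X = 555.4 − 38.76 = 516.6 Ω

516.6 Ω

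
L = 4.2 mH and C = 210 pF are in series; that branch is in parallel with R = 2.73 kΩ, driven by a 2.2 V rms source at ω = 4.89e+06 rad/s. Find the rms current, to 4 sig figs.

X_L = ωL = 20540 Ω
X_C = 1/(ωC) = 973.8 Ω
Branch 1: Z₁ = R = 2730 Ω
Branch 2 (series LC): Z₂ = j(X_L − X_C) = j19560 Ω
Parallel: Z = Z₁Z₂/(Z₁+Z₂), |Z| = 2704 Ω, ∠Z = 7.944°
I = V/|Z| = 2.2/2704 = 813.7 μA

813.7 μA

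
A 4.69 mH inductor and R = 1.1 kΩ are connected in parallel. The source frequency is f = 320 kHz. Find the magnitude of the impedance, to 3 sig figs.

ω = 2πf = 2.011e+06 rad/s
X_L = ωL = 9430 Ω
Parallel: admittances add. Y = 1/R + 1/(jωL)
Y = (0.000909 − j0.000106) S
|Y| = 0.000915 S → |Z| = 1/|Y| = 1090 Ω, ∠Z = −∠Y = 6.65°

1090 Ω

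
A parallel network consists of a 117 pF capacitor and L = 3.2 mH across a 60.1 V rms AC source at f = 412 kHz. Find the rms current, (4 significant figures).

10.95 mA

ω = 2πf = 2.589e+06 rad/s
X_L = ωL = 8284 Ω
X_C = 1/(ωC) = 3302 Ω
Parallel: admittances add. Y = 1/(jωL) + jωC
Y = (0 + j0.0001822) S
|Y| = 0.0001822 S → |Z| = 1/|Y| = 5490 Ω, ∠Z = −∠Y = -90.00°
I = V/|Z| = 60.1/5490 = 10.95 mA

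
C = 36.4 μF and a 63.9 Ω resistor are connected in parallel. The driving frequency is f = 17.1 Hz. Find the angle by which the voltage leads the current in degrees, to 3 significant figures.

ω = 2πf = 107.4 rad/s
X_C = 1/(ωC) = 256 Ω
Parallel: admittances add. Y = 1/R + jωC
Y = (0.0156 + j0.00391) S
|Y| = 0.0161 S → |Z| = 1/|Y| = 62.0 Ω, ∠Z = −∠Y = -14.0°

-14.0°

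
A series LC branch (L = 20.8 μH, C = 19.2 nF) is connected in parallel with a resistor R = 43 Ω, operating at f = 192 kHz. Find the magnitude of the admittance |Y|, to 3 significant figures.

ω = 2πf = 1.206e+06 rad/s
X_L = ωL = 25.1 Ω
X_C = 1/(ωC) = 43.2 Ω
Branch 1: Z₁ = R = 43.0 Ω
Branch 2 (series LC): Z₂ = j(X_L − X_C) = −j18.1 Ω
Parallel: Z = Z₁Z₂/(Z₁+Z₂), |Z| = 16.7 Ω, ∠Z = -67.2°
|Y| = 1/|Z| = 60.0 mS

60.0 mS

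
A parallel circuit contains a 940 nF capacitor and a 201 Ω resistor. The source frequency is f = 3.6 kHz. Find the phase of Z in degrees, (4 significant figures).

-76.83°

ω = 2πf = 22620 rad/s
X_C = 1/(ωC) = 47.03 Ω
Parallel: admittances add. Y = 1/R + jωC
Y = (0.004975 + j0.02126) S
|Y| = 0.02184 S → |Z| = 1/|Y| = 45.79 Ω, ∠Z = −∠Y = -76.83°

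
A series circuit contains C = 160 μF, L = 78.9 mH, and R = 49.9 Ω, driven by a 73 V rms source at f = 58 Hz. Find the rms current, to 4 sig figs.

ω = 2πf = 364.4 rad/s
X_L = ωL = 28.75 Ω
X_C = 1/(ωC) = 17.15 Ω
Net reactance X = X_L − X_C = 11.60 Ω
Z = 49.90 + j11.60 Ω
|Z| = √(49.90² + 11.60²) = 51.23 Ω
I = V/|Z| = 73/51.23 = 1.425 A

1.425 A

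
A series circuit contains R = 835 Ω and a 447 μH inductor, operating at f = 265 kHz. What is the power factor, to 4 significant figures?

0.7465

ω = 2πf = 1.665e+06 rad/s
X_L = ωL = 744.3 Ω
Z = 835.0 + j744.3 Ω
|Z| = √(835.0² + 744.3²) = 1119 Ω
∠Z = arctan(744.3/835.0) = 41.71°
cos φ = cos(41.71°) = 0.7465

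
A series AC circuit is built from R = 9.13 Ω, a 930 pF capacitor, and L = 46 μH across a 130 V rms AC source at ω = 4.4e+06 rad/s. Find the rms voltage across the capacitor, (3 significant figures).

X_L = ωL = 202 Ω
X_C = 1/(ωC) = 244 Ω
Net reactance X = X_L − X_C = -42.0 Ω
Z = 9.13 − j42.0 Ω
|Z| = √(9.13² + 42.0²) = 43.0 Ω
I = V/|Z| = 3.03 A
V_C = I·|Z_C| = 3.03 × 244 = 739 V

739 V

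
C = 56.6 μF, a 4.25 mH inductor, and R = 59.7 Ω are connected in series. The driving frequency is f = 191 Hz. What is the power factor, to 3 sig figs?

ω = 2πf = 1200 rad/s
X_L = ωL = 5.10 Ω
X_C = 1/(ωC) = 14.7 Ω
Net reactance X = X_L − X_C = -9.62 Ω
Z = 59.7 − j9.62 Ω
|Z| = √(59.7² + 9.62²) = 60.5 Ω
∠Z = arctan(-9.62/59.7) = -9.16°
cos φ = cos(-9.16°) = 0.987

0.987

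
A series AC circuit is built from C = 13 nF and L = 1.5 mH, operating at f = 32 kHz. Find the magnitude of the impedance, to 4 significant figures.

ω = 2πf = 201100 rad/s
X_L = ωL = 301.6 Ω
X_C = 1/(ωC) = 382.6 Ω
Net reactance X = X_L − X_C = -80.99 Ω
Z = − j80.99 Ω
|Z| = √(0² + 80.99²) = 80.99 Ω

80.99 Ω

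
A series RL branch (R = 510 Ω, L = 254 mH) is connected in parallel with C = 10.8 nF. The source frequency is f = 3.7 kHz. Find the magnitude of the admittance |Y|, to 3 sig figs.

84.2 μS

ω = 2πf = 23250 rad/s
X_L = ωL = 5900 Ω
X_C = 1/(ωC) = 3980 Ω
Branch 1 (R+jX_L): Z₁ = 510 + j5900 Ω, |Z₁| = 5930 Ω
Branch 2 (−jX_C): Z₂ = −j3980 Ω
Parallel: Z = Z₁Z₂/(Z₁+Z₂), |Z| = 11900 Ω, ∠Z = -80.1°
|Y| = 1/|Z| = 84.2 μS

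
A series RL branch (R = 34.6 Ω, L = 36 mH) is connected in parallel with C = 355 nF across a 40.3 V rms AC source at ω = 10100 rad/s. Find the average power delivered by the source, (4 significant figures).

421.2 mW

X_L = ωL = 363.6 Ω
X_C = 1/(ωC) = 278.9 Ω
Branch 1 (R+jX_L): Z₁ = 34.60 + j363.6 Ω, |Z₁| = 365.2 Ω
Branch 2 (−jX_C): Z₂ = −j278.9 Ω
Parallel: Z = Z₁Z₂/(Z₁+Z₂), |Z| = 1113 Ω, ∠Z = -73.22°
I = V/|Z| = 36.20 mA
P = VI cos φ = 40.3 × 0.03620 × cos(-73.22°) = 421.2 mW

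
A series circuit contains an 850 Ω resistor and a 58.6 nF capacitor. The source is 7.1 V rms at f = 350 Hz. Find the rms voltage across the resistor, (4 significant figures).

0.7731 V

ω = 2πf = 2199 rad/s
X_C = 1/(ωC) = 7760 Ω
Z = 850.0 − j7760 Ω
|Z| = √(850.0² + 7760²) = 7806 Ω
I = V/|Z| = 909.5 μA
V_R = I·|Z_R| = 0.0009095 × 850.0 = 0.7731 V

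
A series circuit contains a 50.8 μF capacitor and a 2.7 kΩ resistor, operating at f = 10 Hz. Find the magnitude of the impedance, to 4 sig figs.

2718 Ω

ω = 2πf = 62.83 rad/s
X_C = 1/(ωC) = 313.3 Ω
Z = 2700 − j313.3 Ω
|Z| = √(2700² + 313.3²) = 2718 Ω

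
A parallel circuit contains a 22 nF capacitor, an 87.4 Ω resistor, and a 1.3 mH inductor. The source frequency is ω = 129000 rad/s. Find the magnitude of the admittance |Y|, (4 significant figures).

X_L = ωL = 167.7 Ω
X_C = 1/(ωC) = 352.4 Ω
Parallel: admittances add. Y = 1/R + 1/(jωL) + jωC
Y = (0.01144 − j0.003125) S
|Y| = 0.01186 S → |Z| = 1/|Y| = 84.31 Ω, ∠Z = −∠Y = 15.28°

11.86 mS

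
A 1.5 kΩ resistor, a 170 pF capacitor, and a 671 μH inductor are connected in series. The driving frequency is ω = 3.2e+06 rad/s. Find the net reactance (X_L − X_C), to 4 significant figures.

X_L = ωL = 2147 Ω
X_C = 1/(ωC) = 1838 Ω
X = 2147 − 1838 = 309.0 Ω

309.0 Ω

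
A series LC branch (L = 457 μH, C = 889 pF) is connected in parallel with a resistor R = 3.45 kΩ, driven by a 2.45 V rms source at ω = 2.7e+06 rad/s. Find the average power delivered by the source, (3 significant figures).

X_L = ωL = 1230 Ω
X_C = 1/(ωC) = 417 Ω
Branch 1: Z₁ = R = 3450 Ω
Branch 2 (series LC): Z₂ = j(X_L − X_C) = j817 Ω
Parallel: Z = Z₁Z₂/(Z₁+Z₂), |Z| = 795 Ω, ∠Z = 76.7°
I = V/|Z| = 3.08 mA
P = VI cos φ = 2.45 × 0.00308 × cos(76.7°) = 1.74 mW

1.74 mW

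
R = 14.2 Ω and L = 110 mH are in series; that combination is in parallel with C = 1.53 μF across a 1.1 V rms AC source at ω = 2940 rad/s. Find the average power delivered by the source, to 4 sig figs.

164.0 μW

X_L = ωL = 323.4 Ω
X_C = 1/(ωC) = 222.3 Ω
Branch 1 (R+jX_L): Z₁ = 14.20 + j323.4 Ω, |Z₁| = 323.7 Ω
Branch 2 (−jX_C): Z₂ = −j222.3 Ω
Parallel: Z = Z₁Z₂/(Z₁+Z₂), |Z| = 705.0 Ω, ∠Z = -84.52°
I = V/|Z| = 1.560 mA
P = VI cos φ = 1.1 × 0.001560 × cos(-84.52°) = 164.0 μW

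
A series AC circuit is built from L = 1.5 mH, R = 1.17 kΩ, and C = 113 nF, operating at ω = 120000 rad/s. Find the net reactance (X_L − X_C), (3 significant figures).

106 Ω

X_L = ωL = 180 Ω
X_C = 1/(ωC) = 73.7 Ω
X = 180 − 73.7 = 106 Ω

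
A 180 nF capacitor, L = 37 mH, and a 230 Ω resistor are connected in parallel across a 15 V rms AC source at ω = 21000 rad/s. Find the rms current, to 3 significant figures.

X_L = ωL = 777 Ω
X_C = 1/(ωC) = 265 Ω
Parallel: admittances add. Y = 1/R + 1/(jωL) + jωC
Y = (0.00435 + j0.00249) S
|Y| = 0.00501 S → |Z| = 1/|Y| = 200 Ω, ∠Z = −∠Y = -29.8°
I = V/|Z| = 15/200 = 75.2 mA

75.2 mA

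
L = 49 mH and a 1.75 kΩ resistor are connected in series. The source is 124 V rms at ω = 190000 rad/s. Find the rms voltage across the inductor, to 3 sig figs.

122 V

X_L = ωL = 9310 Ω
Z = 1750 + j9310 Ω
|Z| = √(1750² + 9310²) = 9470 Ω
I = V/|Z| = 13.1 mA
V_L = I·|Z_L| = 0.0131 × 9310 = 122 V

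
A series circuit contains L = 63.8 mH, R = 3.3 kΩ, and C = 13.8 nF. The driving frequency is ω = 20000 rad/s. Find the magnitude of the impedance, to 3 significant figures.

X_L = ωL = 1280 Ω
X_C = 1/(ωC) = 3620 Ω
Net reactance X = X_L − X_C = -2350 Ω
Z = 3300 − j2350 Ω
|Z| = √(3300² + 2350²) = 4050 Ω

4050 Ω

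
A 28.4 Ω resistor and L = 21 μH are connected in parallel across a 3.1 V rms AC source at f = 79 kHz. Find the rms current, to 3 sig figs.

ω = 2πf = 496400 rad/s
X_L = ωL = 10.4 Ω
Parallel: admittances add. Y = 1/R + 1/(jωL)
Y = (0.0352 − j0.0959) S
|Y| = 0.102 S → |Z| = 1/|Y| = 9.79 Ω, ∠Z = −∠Y = 69.8°
I = V/|Z| = 3.1/9.79 = 317 mA

317 mA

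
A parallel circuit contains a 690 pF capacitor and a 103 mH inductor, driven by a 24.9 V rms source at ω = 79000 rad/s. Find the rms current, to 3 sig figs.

X_L = ωL = 8140 Ω
X_C = 1/(ωC) = 18300 Ω
Parallel: admittances add. Y = 1/(jωL) + jωC
Y = (0 − j6.84e-05) S
|Y| = 6.84e-05 S → |Z| = 1/|Y| = 14600 Ω, ∠Z = −∠Y = 90.0°
I = V/|Z| = 24.9/14600 = 1.70 mA

1.70 mA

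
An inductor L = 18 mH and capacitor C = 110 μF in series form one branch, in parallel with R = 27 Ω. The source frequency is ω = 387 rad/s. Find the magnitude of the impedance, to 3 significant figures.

14.1 Ω

X_L = ωL = 6.97 Ω
X_C = 1/(ωC) = 23.5 Ω
Branch 1: Z₁ = R = 27.0 Ω
Branch 2 (series LC): Z₂ = j(X_L − X_C) = −j16.5 Ω
Parallel: Z = Z₁Z₂/(Z₁+Z₂), |Z| = 14.1 Ω, ∠Z = -58.5°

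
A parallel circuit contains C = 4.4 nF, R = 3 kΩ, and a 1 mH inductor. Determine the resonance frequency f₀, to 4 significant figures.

75.87 kHz

ω₀ = 1/√(LC) = 1/√(0.001 × 4.4e-09) = 476700 rad/s
f₀ = ω₀/(2π) = 75.87 kHz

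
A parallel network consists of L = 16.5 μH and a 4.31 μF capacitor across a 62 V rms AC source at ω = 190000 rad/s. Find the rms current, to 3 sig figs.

31.0 A

X_L = ωL = 3.14 Ω
X_C = 1/(ωC) = 1.22 Ω
Parallel: admittances add. Y = 1/(jωL) + jωC
Y = (0 + j0.500) S
|Y| = 0.500 S → |Z| = 1/|Y| = 2.00 Ω, ∠Z = −∠Y = -90.0°
I = V/|Z| = 62/2.00 = 31.0 A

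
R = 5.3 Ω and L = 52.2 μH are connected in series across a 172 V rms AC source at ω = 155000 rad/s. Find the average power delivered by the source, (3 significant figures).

X_L = ωL = 8.09 Ω
Z = 5.30 + j8.09 Ω
|Z| = √(5.30² + 8.09²) = 9.67 Ω
∠Z = arctan(8.09/5.30) = 56.8°
I = V/|Z| = 17.8 A
P = VI cos φ = 172 × 17.8 × cos(56.8°) = 1.68 kW

1.68 kW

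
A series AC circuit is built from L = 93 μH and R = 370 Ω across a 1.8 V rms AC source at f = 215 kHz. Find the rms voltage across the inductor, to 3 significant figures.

0.579 V

ω = 2πf = 1.351e+06 rad/s
X_L = ωL = 126 Ω
Z = 370 + j126 Ω
|Z| = √(370² + 126²) = 391 Ω
I = V/|Z| = 4.61 mA
V_L = I·|Z_L| = 0.00461 × 126 = 0.579 V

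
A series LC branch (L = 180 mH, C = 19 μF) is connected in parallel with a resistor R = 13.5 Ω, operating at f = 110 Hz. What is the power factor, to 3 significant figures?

0.963

ω = 2πf = 691.2 rad/s
X_L = ωL = 124 Ω
X_C = 1/(ωC) = 76.2 Ω
Branch 1: Z₁ = R = 13.5 Ω
Branch 2 (series LC): Z₂ = j(X_L − X_C) = j48.3 Ω
Parallel: Z = Z₁Z₂/(Z₁+Z₂), |Z| = 13.0 Ω, ∠Z = 15.6°
cos φ = cos(15.6°) = 0.963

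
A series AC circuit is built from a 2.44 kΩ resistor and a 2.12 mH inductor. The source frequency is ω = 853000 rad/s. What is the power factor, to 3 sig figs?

X_L = ωL = 1810 Ω
Z = 2440 + j1810 Ω
|Z| = √(2440² + 1810²) = 3040 Ω
∠Z = arctan(1810/2440) = 36.5°
cos φ = cos(36.5°) = 0.803

0.803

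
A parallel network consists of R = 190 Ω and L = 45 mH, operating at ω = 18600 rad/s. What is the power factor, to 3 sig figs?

0.975

X_L = ωL = 837 Ω
Parallel: admittances add. Y = 1/R + 1/(jωL)
Y = (0.00526 − j0.00119) S
|Y| = 0.00540 S → |Z| = 1/|Y| = 185 Ω, ∠Z = −∠Y = 12.8°
cos φ = cos(12.8°) = 0.975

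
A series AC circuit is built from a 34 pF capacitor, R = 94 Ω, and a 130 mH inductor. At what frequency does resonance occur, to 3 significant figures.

ω₀ = 1/√(LC) = 1/√(0.13 × 3.4e-11) = 475700 rad/s
f₀ = ω₀/(2π) = 75.7 kHz

75.7 kHz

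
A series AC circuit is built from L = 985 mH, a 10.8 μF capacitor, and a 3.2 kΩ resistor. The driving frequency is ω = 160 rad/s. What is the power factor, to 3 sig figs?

0.991

X_L = ωL = 158 Ω
X_C = 1/(ωC) = 579 Ω
Net reactance X = X_L − X_C = -421 Ω
Z = 3200 − j421 Ω
|Z| = √(3200² + 421²) = 3230 Ω
∠Z = arctan(-421/3200) = -7.50°
cos φ = cos(-7.50°) = 0.991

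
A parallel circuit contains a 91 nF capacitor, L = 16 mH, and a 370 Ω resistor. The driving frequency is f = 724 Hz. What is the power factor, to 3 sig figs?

ω = 2πf = 4549 rad/s
X_L = ωL = 72.8 Ω
X_C = 1/(ωC) = 2420 Ω
Parallel: admittances add. Y = 1/R + 1/(jωL) + jωC
Y = (0.00270 − j0.0133) S
|Y| = 0.0136 S → |Z| = 1/|Y| = 73.5 Ω, ∠Z = −∠Y = 78.5°
cos φ = cos(78.5°) = 0.199

0.199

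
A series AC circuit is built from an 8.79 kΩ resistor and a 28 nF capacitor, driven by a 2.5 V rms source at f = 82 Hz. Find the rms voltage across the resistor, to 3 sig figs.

ω = 2πf = 515.2 rad/s
X_C = 1/(ωC) = 69300 Ω
Z = 8790 − j69300 Ω
|Z| = √(8790² + 69300²) = 69900 Ω
I = V/|Z| = 35.8 μA
V_R = I·|Z_R| = 3.58e-05 × 8790 = 0.314 V

0.314 V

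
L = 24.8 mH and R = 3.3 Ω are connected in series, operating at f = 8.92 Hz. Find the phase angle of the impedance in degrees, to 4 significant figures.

ω = 2πf = 56.05 rad/s
X_L = ωL = 1.390 Ω
Z = 3.300 + j1.390 Ω
|Z| = √(3.300² + 1.390²) = 3.581 Ω
∠Z = arctan(1.390/3.300) = 22.84°

22.84°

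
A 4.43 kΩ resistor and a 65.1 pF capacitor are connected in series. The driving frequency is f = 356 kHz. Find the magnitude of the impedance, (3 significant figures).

ω = 2πf = 2.237e+06 rad/s
X_C = 1/(ωC) = 6870 Ω
Z = 4430 − j6870 Ω
|Z| = √(4430² + 6870²) = 8170 Ω

8170 Ω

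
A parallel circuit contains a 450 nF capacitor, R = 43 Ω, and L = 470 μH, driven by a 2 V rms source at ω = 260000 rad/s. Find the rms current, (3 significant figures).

223 mA

X_L = ωL = 122 Ω
X_C = 1/(ωC) = 8.55 Ω
Parallel: admittances add. Y = 1/R + 1/(jωL) + jωC
Y = (0.0233 + j0.109) S
|Y| = 0.111 S → |Z| = 1/|Y| = 8.99 Ω, ∠Z = −∠Y = -77.9°
I = V/|Z| = 2/8.99 = 223 mA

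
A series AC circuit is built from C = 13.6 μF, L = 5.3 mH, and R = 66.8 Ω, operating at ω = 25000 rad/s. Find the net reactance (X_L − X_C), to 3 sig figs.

130 Ω

X_L = ωL = 132 Ω
X_C = 1/(ωC) = 2.94 Ω
X = 132 − 2.94 = 130 Ω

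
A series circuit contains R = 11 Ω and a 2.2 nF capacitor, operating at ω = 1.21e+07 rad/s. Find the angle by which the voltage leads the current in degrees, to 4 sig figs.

X_C = 1/(ωC) = 37.57 Ω
Z = 11.00 − j37.57 Ω
|Z| = √(11.00² + 37.57²) = 39.14 Ω
∠Z = arctan(-37.57/11.00) = -73.68°

-73.68°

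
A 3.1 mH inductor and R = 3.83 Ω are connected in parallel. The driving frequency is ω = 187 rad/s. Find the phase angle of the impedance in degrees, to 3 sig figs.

81.4°

X_L = ωL = 0.580 Ω
Parallel: admittances add. Y = 1/R + 1/(jωL)
Y = (0.261 − j1.73) S
|Y| = 1.74 S → |Z| = 1/|Y| = 0.573 Ω, ∠Z = −∠Y = 81.4°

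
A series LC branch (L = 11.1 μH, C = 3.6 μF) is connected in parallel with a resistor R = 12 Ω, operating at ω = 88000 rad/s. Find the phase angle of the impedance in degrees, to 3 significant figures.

X_L = ωL = 0.977 Ω
X_C = 1/(ωC) = 3.16 Ω
Branch 1: Z₁ = R = 12.0 Ω
Branch 2 (series LC): Z₂ = j(X_L − X_C) = −j2.18 Ω
Parallel: Z = Z₁Z₂/(Z₁+Z₂), |Z| = 2.14 Ω, ∠Z = -79.7°

-79.7°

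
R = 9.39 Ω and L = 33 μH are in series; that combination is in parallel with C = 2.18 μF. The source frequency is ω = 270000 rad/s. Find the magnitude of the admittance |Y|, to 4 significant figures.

X_L = ωL = 8.910 Ω
X_C = 1/(ωC) = 1.699 Ω
Branch 1 (R+jX_L): Z₁ = 9.390 + j8.910 Ω, |Z₁| = 12.94 Ω
Branch 2 (−jX_C): Z₂ = −j1.699 Ω
Parallel: Z = Z₁Z₂/(Z₁+Z₂), |Z| = 1.858 Ω, ∠Z = -84.02°
|Y| = 1/|Z| = 538.3 mS

538.3 mS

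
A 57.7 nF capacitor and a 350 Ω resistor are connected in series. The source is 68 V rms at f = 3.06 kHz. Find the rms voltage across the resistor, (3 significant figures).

ω = 2πf = 19230 rad/s
X_C = 1/(ωC) = 901 Ω
Z = 350 − j901 Ω
|Z| = √(350² + 901²) = 967 Ω
I = V/|Z| = 70.3 mA
V_R = I·|Z_R| = 0.0703 × 350 = 24.6 V

24.6 V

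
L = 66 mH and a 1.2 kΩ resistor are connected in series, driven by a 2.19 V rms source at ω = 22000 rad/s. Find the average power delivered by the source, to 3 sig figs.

1.62 mW

X_L = ωL = 1450 Ω
Z = 1200 + j1450 Ω
|Z| = √(1200² + 1450²) = 1880 Ω
∠Z = arctan(1450/1200) = 50.4°
I = V/|Z| = 1.16 mA
P = VI cos φ = 2.19 × 0.00116 × cos(50.4°) = 1.62 mW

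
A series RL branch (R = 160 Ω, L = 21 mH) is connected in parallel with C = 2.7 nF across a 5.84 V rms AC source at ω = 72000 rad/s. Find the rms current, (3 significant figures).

X_L = ωL = 1510 Ω
X_C = 1/(ωC) = 5140 Ω
Branch 1 (R+jX_L): Z₁ = 160 + j1510 Ω, |Z₁| = 1520 Ω
Branch 2 (−jX_C): Z₂ = −j5140 Ω
Parallel: Z = Z₁Z₂/(Z₁+Z₂), |Z| = 2150 Ω, ∠Z = 81.4°
I = V/|Z| = 5.84/2150 = 2.71 mA

2.71 mA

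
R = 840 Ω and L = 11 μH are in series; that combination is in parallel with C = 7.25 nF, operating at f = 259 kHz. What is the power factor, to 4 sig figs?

0.1006

ω = 2πf = 1.627e+06 rad/s
X_L = ωL = 17.90 Ω
X_C = 1/(ωC) = 84.76 Ω
Branch 1 (R+jX_L): Z₁ = 840.0 + j17.90 Ω, |Z₁| = 840.2 Ω
Branch 2 (−jX_C): Z₂ = −j84.76 Ω
Parallel: Z = Z₁Z₂/(Z₁+Z₂), |Z| = 84.51 Ω, ∠Z = -84.23°
cos φ = cos(-84.23°) = 0.1006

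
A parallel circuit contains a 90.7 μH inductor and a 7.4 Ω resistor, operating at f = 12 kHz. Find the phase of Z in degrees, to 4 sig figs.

47.26°

ω = 2πf = 75400 rad/s
X_L = ωL = 6.839 Ω
Parallel: admittances add. Y = 1/R + 1/(jωL)
Y = (0.1351 − j0.1462) S
|Y| = 0.1991 S → |Z| = 1/|Y| = 5.022 Ω, ∠Z = −∠Y = 47.26°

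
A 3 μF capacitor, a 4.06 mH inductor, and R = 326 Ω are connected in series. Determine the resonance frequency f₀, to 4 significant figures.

1.442 kHz

ω₀ = 1/√(LC) = 1/√(0.00406 × 3e-06) = 9061 rad/s
f₀ = ω₀/(2π) = 1.442 kHz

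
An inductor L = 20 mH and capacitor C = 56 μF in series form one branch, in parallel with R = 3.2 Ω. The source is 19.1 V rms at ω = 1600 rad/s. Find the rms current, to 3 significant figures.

6.04 A

X_L = ωL = 32.0 Ω
X_C = 1/(ωC) = 11.2 Ω
Branch 1: Z₁ = R = 3.20 Ω
Branch 2 (series LC): Z₂ = j(X_L − X_C) = j20.8 Ω
Parallel: Z = Z₁Z₂/(Z₁+Z₂), |Z| = 3.16 Ω, ∠Z = 8.73°
I = V/|Z| = 19.1/3.16 = 6.04 A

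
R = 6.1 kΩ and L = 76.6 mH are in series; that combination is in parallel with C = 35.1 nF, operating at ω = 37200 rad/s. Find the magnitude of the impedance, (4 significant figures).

799.9 Ω

X_L = ωL = 2850 Ω
X_C = 1/(ωC) = 765.9 Ω
Branch 1 (R+jX_L): Z₁ = 6100 + j2850 Ω, |Z₁| = 6733 Ω
Branch 2 (−jX_C): Z₂ = −j765.9 Ω
Parallel: Z = Z₁Z₂/(Z₁+Z₂), |Z| = 799.9 Ω, ∠Z = -83.82°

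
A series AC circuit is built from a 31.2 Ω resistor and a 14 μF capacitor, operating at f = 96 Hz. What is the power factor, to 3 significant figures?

0.255

ω = 2πf = 603.2 rad/s
X_C = 1/(ωC) = 118 Ω
Z = 31.2 − j118 Ω
|Z| = √(31.2² + 118²) = 122 Ω
∠Z = arctan(-118/31.2) = -75.2°
cos φ = cos(-75.2°) = 0.255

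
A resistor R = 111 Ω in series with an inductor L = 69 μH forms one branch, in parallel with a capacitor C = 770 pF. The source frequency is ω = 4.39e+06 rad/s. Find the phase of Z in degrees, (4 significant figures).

-23.77°

X_L = ωL = 302.9 Ω
X_C = 1/(ωC) = 295.8 Ω
Branch 1 (R+jX_L): Z₁ = 111.0 + j302.9 Ω, |Z₁| = 322.6 Ω
Branch 2 (−jX_C): Z₂ = −j295.8 Ω
Parallel: Z = Z₁Z₂/(Z₁+Z₂), |Z| = 858.1 Ω, ∠Z = -23.77°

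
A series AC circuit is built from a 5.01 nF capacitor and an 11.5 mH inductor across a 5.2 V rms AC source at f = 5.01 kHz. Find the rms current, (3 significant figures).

ω = 2πf = 31480 rad/s
X_L = ωL = 362 Ω
X_C = 1/(ωC) = 6340 Ω
Net reactance X = X_L − X_C = -5980 Ω
Z = − j5980 Ω
|Z| = √(0² + 5980²) = 5980 Ω
I = V/|Z| = 5.2/5980 = 870 μA

870 μA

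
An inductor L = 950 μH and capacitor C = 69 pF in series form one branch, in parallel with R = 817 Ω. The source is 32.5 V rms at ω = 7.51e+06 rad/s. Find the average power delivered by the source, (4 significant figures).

1.293 W

X_L = ωL = 7134 Ω
X_C = 1/(ωC) = 1930 Ω
Branch 1: Z₁ = R = 817.0 Ω
Branch 2 (series LC): Z₂ = j(X_L − X_C) = j5205 Ω
Parallel: Z = Z₁Z₂/(Z₁+Z₂), |Z| = 807.1 Ω, ∠Z = 8.921°
I = V/|Z| = 40.27 mA
P = VI cos φ = 32.5 × 0.04027 × cos(8.921°) = 1.293 W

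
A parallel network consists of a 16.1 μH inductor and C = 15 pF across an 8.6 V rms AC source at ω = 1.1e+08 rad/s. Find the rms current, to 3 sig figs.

X_L = ωL = 1770 Ω
X_C = 1/(ωC) = 606 Ω
Parallel: admittances add. Y = 1/(jωL) + jωC
Y = (0 + j0.00109) S
|Y| = 0.00109 S → |Z| = 1/|Y| = 921 Ω, ∠Z = −∠Y = -90.0°
I = V/|Z| = 8.6/921 = 9.33 mA

9.33 mA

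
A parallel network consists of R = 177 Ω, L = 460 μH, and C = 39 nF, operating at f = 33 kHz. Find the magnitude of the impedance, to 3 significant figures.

163 Ω

ω = 2πf = 207300 rad/s
X_L = ωL = 95.4 Ω
X_C = 1/(ωC) = 124 Ω
Parallel: admittances add. Y = 1/R + 1/(jωL) + jωC
Y = (0.00565 − j0.00240) S
|Y| = 0.00614 S → |Z| = 1/|Y| = 163 Ω, ∠Z = −∠Y = 23.0°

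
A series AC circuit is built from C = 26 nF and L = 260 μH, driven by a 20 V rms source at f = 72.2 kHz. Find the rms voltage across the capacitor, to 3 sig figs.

51.1 V

ω = 2πf = 453600 rad/s
X_L = ωL = 118 Ω
X_C = 1/(ωC) = 84.8 Ω
Net reactance X = X_L − X_C = 33.2 Ω
Z = j33.2 Ω
|Z| = √(0² + 33.2²) = 33.2 Ω
I = V/|Z| = 603 mA
V_C = I·|Z_C| = 0.603 × 84.8 = 51.1 V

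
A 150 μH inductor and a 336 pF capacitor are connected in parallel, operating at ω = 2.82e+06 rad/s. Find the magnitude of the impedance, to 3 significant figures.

706 Ω

X_L = ωL = 423 Ω
X_C = 1/(ωC) = 1060 Ω
Parallel: admittances add. Y = 1/(jωL) + jωC
Y = (0 − j0.00142) S
|Y| = 0.00142 S → |Z| = 1/|Y| = 706 Ω, ∠Z = −∠Y = 90.0°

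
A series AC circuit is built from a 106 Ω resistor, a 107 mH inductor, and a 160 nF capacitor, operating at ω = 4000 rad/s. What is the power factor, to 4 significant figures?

X_L = ωL = 428.0 Ω
X_C = 1/(ωC) = 1562 Ω
Net reactance X = X_L − X_C = -1134 Ω
Z = 106.0 − j1134 Ω
|Z| = √(106.0² + 1134²) = 1139 Ω
∠Z = arctan(-1134/106.0) = -84.66°
cos φ = cos(-84.66°) = 0.09303

0.09303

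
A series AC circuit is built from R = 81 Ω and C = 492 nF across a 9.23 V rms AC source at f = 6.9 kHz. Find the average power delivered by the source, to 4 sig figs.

787.8 mW

ω = 2πf = 43350 rad/s
X_C = 1/(ωC) = 46.88 Ω
Z = 81.00 − j46.88 Ω
|Z| = √(81.00² + 46.88²) = 93.59 Ω
∠Z = arctan(-46.88/81.00) = -30.06°
I = V/|Z| = 98.62 mA
P = VI cos φ = 9.23 × 0.09862 × cos(-30.06°) = 787.8 mW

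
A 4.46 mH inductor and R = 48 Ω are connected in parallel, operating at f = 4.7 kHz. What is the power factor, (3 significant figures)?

ω = 2πf = 29530 rad/s
X_L = ωL = 132 Ω
Parallel: admittances add. Y = 1/R + 1/(jωL)
Y = (0.0208 − j0.00759) S
|Y| = 0.0222 S → |Z| = 1/|Y| = 45.1 Ω, ∠Z = −∠Y = 20.0°
cos φ = cos(20.0°) = 0.940

0.940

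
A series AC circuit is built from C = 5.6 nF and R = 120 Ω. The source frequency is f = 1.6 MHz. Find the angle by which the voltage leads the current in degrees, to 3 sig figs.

ω = 2πf = 1.005e+07 rad/s
X_C = 1/(ωC) = 17.8 Ω
Z = 120 − j17.8 Ω
|Z| = √(120² + 17.8²) = 121 Ω
∠Z = arctan(-17.8/120) = -8.42°

-8.42°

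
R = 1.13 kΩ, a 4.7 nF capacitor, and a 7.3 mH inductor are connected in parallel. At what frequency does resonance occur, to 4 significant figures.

ω₀ = 1/√(LC) = 1/√(0.0073 × 4.7e-09) = 170700 rad/s
f₀ = ω₀/(2π) = 27.17 kHz

27.17 kHz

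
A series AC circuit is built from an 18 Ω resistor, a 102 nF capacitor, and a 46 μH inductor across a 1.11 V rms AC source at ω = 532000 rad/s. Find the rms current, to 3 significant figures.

X_L = ωL = 24.5 Ω
X_C = 1/(ωC) = 18.4 Ω
Net reactance X = X_L − X_C = 6.04 Ω
Z = 18.0 + j6.04 Ω
|Z| = √(18.0² + 6.04²) = 19.0 Ω
I = V/|Z| = 1.11/19.0 = 58.5 mA

58.5 mA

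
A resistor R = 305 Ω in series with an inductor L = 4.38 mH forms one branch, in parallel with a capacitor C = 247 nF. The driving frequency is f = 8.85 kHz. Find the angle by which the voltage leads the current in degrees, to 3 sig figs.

ω = 2πf = 55610 rad/s
X_L = ωL = 244 Ω
X_C = 1/(ωC) = 72.8 Ω
Branch 1 (R+jX_L): Z₁ = 305 + j244 Ω, |Z₁| = 390 Ω
Branch 2 (−jX_C): Z₂ = −j72.8 Ω
Parallel: Z = Z₁Z₂/(Z₁+Z₂), |Z| = 81.3 Ω, ∠Z = -80.6°

-80.6°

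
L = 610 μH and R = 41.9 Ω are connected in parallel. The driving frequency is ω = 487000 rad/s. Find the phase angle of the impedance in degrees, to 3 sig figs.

8.03°

X_L = ωL = 297 Ω
Parallel: admittances add. Y = 1/R + 1/(jωL)
Y = (0.0239 − j0.00337) S
|Y| = 0.0241 S → |Z| = 1/|Y| = 41.5 Ω, ∠Z = −∠Y = 8.03°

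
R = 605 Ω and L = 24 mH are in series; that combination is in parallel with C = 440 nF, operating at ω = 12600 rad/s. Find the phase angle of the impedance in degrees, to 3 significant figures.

X_L = ωL = 302 Ω
X_C = 1/(ωC) = 180 Ω
Branch 1 (R+jX_L): Z₁ = 605 + j302 Ω, |Z₁| = 676 Ω
Branch 2 (−jX_C): Z₂ = −j180 Ω
Parallel: Z = Z₁Z₂/(Z₁+Z₂), |Z| = 198 Ω, ∠Z = -74.8°

-74.8°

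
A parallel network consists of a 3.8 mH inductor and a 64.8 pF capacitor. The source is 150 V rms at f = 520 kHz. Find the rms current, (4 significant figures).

ω = 2πf = 3.267e+06 rad/s
X_L = ωL = 12420 Ω
X_C = 1/(ωC) = 4723 Ω
Parallel: admittances add. Y = 1/(jωL) + jωC
Y = (0 + j0.0001312) S
|Y| = 0.0001312 S → |Z| = 1/|Y| = 7623 Ω, ∠Z = −∠Y = -90.00°
I = V/|Z| = 150/7623 = 19.68 mA

19.68 mA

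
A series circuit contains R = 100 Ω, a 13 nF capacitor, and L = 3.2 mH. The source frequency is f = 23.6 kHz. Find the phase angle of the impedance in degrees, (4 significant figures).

ω = 2πf = 148300 rad/s
X_L = ωL = 474.5 Ω
X_C = 1/(ωC) = 518.8 Ω
Net reactance X = X_L − X_C = -44.25 Ω
Z = 100.0 − j44.25 Ω
|Z| = √(100.0² + 44.25²) = 109.4 Ω
∠Z = arctan(-44.25/100.0) = -23.87°

-23.87°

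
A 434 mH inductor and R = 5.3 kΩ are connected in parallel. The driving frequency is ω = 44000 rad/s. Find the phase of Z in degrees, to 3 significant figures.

15.5°

X_L = ωL = 19100 Ω
Parallel: admittances add. Y = 1/R + 1/(jωL)
Y = (0.000189 − j5.24e-05) S
|Y| = 0.000196 S → |Z| = 1/|Y| = 5110 Ω, ∠Z = −∠Y = 15.5°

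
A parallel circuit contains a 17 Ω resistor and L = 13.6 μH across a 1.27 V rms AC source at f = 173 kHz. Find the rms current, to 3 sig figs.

114 mA

ω = 2πf = 1.087e+06 rad/s
X_L = ωL = 14.8 Ω
Parallel: admittances add. Y = 1/R + 1/(jωL)
Y = (0.0588 − j0.0676) S
|Y| = 0.0896 S → |Z| = 1/|Y| = 11.2 Ω, ∠Z = −∠Y = 49.0°
I = V/|Z| = 1.27/11.2 = 114 mA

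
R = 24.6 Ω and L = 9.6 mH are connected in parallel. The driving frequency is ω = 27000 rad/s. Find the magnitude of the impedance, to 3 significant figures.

24.5 Ω

X_L = ωL = 259 Ω
Parallel: admittances add. Y = 1/R + 1/(jωL)
Y = (0.0407 − j0.00386) S
|Y| = 0.0408 S → |Z| = 1/|Y| = 24.5 Ω, ∠Z = −∠Y = 5.42°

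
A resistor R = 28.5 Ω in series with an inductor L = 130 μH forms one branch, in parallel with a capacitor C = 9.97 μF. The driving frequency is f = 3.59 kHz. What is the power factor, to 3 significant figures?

ω = 2πf = 22560 rad/s
X_L = ωL = 2.93 Ω
X_C = 1/(ωC) = 4.45 Ω
Branch 1 (R+jX_L): Z₁ = 28.5 + j2.93 Ω, |Z₁| = 28.7 Ω
Branch 2 (−jX_C): Z₂ = −j4.45 Ω
Parallel: Z = Z₁Z₂/(Z₁+Z₂), |Z| = 4.46 Ω, ∠Z = -81.1°
cos φ = cos(-81.1°) = 0.155

0.155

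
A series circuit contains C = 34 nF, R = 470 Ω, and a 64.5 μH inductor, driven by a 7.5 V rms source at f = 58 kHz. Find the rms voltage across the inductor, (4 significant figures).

ω = 2πf = 364400 rad/s
X_L = ωL = 23.51 Ω
X_C = 1/(ωC) = 80.71 Ω
Net reactance X = X_L − X_C = -57.20 Ω
Z = 470.0 − j57.20 Ω
|Z| = √(470.0² + 57.20²) = 473.5 Ω
I = V/|Z| = 15.84 mA
V_L = I·|Z_L| = 0.01584 × 23.51 = 0.3723 V

0.3723 V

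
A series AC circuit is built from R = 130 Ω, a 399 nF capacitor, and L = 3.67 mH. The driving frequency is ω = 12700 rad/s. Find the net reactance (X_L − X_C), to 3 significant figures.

X_L = ωL = 46.6 Ω
X_C = 1/(ωC) = 197 Ω
X = 46.6 − 197 = -151 Ω

-151 Ω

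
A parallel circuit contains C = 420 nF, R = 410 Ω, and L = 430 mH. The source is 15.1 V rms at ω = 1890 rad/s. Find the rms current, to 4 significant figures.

37.41 mA

X_L = ωL = 812.7 Ω
X_C = 1/(ωC) = 1260 Ω
Parallel: admittances add. Y = 1/R + 1/(jωL) + jωC
Y = (0.002439 − j0.0004367) S
|Y| = 0.002478 S → |Z| = 1/|Y| = 403.6 Ω, ∠Z = −∠Y = 10.15°
I = V/|Z| = 15.1/403.6 = 37.41 mA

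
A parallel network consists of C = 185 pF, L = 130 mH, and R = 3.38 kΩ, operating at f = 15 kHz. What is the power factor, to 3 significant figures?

0.977

ω = 2πf = 94250 rad/s
X_L = ωL = 12300 Ω
X_C = 1/(ωC) = 57400 Ω
Parallel: admittances add. Y = 1/R + 1/(jωL) + jωC
Y = (0.000296 − j6.42e-05) S
|Y| = 0.000303 S → |Z| = 1/|Y| = 3300 Ω, ∠Z = −∠Y = 12.2°
cos φ = cos(12.2°) = 0.977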